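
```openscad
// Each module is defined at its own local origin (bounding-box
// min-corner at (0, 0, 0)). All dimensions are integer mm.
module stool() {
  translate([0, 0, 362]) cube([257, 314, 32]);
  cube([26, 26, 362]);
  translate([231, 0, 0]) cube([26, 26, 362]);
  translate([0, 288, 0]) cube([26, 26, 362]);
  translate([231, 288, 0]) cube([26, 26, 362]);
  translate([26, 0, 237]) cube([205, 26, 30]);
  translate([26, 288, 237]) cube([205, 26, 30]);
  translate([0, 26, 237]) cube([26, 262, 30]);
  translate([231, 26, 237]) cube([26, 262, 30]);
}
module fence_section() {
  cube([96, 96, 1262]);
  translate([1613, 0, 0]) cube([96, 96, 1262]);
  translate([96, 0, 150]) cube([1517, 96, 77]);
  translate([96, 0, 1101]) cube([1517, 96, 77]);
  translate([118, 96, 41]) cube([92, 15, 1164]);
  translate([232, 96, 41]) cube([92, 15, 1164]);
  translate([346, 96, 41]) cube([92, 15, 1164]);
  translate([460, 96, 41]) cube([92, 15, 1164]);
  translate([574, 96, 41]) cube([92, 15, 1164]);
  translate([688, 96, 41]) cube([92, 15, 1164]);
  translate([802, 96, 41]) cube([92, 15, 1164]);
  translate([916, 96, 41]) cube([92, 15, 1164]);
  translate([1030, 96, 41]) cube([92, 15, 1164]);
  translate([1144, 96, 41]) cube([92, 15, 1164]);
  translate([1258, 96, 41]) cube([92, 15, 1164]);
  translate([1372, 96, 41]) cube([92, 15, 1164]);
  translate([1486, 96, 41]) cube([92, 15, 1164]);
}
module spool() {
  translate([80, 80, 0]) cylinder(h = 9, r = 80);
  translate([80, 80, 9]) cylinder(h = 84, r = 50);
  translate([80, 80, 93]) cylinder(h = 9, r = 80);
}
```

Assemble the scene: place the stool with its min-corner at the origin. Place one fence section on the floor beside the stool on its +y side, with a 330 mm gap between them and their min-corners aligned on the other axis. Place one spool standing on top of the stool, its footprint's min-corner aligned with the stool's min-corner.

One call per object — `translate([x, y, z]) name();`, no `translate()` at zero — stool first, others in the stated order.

stool();
translate([0, 644, 0]) fence_section();
translate([0, 0, 394]) spool();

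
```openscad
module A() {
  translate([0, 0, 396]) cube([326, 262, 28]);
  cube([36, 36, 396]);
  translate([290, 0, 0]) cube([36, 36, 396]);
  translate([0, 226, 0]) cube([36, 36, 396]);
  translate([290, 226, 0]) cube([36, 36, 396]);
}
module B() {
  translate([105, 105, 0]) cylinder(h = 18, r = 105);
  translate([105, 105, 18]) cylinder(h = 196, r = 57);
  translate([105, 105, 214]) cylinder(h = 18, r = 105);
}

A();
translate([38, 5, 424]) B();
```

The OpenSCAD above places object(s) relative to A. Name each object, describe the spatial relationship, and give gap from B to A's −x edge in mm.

A is a stool. B is a spool. The spool is on top of the stool. The gap from the spool to the stool's −x edge is 38 mm.

The spool's min-x is at 38; the stool's min-x is 0; gap = 38 mm.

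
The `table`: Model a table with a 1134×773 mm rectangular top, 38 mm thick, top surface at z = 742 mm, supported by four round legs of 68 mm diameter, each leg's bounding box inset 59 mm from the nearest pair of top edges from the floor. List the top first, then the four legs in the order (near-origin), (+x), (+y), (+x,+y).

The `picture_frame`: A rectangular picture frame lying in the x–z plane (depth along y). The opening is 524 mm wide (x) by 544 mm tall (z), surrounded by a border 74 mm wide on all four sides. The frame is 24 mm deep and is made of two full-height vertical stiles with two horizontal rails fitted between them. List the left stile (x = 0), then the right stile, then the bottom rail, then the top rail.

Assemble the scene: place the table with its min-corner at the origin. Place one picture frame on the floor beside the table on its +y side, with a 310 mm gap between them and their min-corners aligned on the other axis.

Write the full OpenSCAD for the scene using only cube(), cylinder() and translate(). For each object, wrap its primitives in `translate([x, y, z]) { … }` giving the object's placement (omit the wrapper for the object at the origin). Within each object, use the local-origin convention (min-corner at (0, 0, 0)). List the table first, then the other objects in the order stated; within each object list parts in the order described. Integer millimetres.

translate([0, 0, 704]) cube([1134, 773, 38]);
translate([93, 93, 0]) cylinder(h = 704, r = 34);
translate([1041, 93, 0]) cylinder(h = 704, r = 34);
translate([93, 680, 0]) cylinder(h = 704, r = 34);
translate([1041, 680, 0]) cylinder(h = 704, r = 34);
translate([0, 1083, 0]) {
  cube([74, 24, 692]);
  translate([598, 0, 0]) cube([74, 24, 692]);
  translate([74, 0, 0]) cube([524, 24, 74]);
  translate([74, 0, 618]) cube([524, 24, 74]);
}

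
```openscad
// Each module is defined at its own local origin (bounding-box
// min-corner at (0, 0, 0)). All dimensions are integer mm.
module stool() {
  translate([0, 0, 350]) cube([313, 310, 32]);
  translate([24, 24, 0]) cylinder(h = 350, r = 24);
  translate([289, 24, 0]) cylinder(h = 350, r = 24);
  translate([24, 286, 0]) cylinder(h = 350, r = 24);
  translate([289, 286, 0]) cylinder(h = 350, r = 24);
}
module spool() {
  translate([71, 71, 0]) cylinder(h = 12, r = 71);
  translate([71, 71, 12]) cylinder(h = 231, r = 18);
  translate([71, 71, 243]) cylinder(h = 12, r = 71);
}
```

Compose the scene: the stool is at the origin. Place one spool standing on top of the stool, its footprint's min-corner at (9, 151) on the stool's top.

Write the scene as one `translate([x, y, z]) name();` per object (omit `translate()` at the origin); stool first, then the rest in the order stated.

stool();
translate([9, 151, 382]) spool();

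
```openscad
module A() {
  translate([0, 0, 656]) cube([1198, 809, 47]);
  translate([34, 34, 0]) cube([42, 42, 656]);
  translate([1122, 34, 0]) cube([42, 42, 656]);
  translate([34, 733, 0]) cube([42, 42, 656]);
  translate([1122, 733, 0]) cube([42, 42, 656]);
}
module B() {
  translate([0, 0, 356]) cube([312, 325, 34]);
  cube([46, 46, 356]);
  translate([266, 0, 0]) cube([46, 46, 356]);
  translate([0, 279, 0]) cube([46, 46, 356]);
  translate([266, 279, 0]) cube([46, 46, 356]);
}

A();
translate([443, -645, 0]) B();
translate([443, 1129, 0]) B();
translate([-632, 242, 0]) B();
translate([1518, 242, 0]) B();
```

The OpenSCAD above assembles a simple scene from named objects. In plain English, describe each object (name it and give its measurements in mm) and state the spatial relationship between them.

A is a table with a 1198×809 mm rectangular top, 47 mm thick, top surface at z = 703 mm, supported by four 42×42 mm square legs, each inset 34 mm from the nearest pair of top edges, running from the floor.

B is a four-legged stool. The seat is 312×325 mm, 34 mm thick, top at z = 390 mm. It stands on four square legs, each 46×46 mm in cross-section, from z = 0 to the seat underside, each flush with a corner of the seat.

Four stools sit around the table at the −y, +y, −x, +x sides.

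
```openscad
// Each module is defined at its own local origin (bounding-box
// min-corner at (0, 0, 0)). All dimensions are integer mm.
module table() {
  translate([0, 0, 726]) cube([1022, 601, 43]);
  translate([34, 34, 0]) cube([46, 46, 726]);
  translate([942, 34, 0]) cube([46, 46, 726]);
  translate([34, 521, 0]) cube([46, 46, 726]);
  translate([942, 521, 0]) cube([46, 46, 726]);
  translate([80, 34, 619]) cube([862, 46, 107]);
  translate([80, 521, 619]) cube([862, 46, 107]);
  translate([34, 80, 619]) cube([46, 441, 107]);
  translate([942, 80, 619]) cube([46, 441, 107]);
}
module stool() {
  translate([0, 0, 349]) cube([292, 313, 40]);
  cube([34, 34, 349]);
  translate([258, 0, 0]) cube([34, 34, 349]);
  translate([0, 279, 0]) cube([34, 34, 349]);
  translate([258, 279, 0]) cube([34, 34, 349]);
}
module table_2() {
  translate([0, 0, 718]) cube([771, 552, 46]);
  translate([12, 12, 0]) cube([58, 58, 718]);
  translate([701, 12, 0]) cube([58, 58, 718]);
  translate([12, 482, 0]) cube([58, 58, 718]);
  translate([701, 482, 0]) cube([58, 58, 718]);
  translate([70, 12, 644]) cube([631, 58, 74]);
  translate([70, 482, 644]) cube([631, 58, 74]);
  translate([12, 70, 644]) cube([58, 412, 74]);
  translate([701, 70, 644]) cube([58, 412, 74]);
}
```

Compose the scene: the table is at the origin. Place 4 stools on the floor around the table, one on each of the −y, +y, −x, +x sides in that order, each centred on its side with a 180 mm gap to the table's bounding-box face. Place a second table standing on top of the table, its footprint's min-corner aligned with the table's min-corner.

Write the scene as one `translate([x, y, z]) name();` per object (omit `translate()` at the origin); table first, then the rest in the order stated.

table();
translate([365, -493, 0]) stool();
translate([365, 781, 0]) stool();
translate([-472, 144, 0]) stool();
translate([1202, 144, 0]) stool();
translate([0, 0, 769]) table_2();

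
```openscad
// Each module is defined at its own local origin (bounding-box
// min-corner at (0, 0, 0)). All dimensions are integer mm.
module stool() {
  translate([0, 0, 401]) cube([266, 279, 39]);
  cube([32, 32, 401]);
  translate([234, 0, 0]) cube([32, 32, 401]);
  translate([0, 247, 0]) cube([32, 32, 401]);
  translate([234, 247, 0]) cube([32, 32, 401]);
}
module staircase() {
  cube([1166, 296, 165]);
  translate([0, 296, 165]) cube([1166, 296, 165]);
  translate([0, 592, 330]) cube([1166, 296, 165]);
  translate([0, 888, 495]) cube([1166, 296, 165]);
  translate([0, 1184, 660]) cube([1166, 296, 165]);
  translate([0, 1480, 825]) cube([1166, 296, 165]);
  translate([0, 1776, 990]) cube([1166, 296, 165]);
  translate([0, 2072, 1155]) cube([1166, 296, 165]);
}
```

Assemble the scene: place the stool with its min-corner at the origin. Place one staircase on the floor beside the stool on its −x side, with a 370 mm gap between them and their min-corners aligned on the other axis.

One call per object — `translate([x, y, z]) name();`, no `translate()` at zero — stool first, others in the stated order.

stool();
translate([-1536, 0, 0]) staircase();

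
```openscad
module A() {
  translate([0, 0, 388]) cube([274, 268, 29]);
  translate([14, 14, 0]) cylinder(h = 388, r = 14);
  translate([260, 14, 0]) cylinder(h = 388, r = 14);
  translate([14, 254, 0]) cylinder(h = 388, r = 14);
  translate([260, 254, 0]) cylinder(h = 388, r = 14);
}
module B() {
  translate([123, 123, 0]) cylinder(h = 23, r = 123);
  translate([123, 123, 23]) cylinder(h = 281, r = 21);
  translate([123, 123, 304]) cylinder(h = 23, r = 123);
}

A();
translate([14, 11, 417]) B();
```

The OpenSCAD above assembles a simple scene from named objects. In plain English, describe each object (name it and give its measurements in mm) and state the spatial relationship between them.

A is a four-legged stool. The seat is a 274×268×29 mm slab whose top surface is at z = 417 mm; four round legs, each 28 mm in diameter, run from the floor (z = 0) to the underside of the seat, each leg's axis is inset half a diameter from the nearest pair of seat edges (so the leg's bounding box is flush with the corner).

B is a spool: two coaxial disc flanges of radius 123 mm and thickness 23 mm, joined by a core cylinder of radius 21 mm and height 281 mm. The lower flange rests on z = 0 and the three cylinders share a vertical axis.

The spool is on top of the stool, centred.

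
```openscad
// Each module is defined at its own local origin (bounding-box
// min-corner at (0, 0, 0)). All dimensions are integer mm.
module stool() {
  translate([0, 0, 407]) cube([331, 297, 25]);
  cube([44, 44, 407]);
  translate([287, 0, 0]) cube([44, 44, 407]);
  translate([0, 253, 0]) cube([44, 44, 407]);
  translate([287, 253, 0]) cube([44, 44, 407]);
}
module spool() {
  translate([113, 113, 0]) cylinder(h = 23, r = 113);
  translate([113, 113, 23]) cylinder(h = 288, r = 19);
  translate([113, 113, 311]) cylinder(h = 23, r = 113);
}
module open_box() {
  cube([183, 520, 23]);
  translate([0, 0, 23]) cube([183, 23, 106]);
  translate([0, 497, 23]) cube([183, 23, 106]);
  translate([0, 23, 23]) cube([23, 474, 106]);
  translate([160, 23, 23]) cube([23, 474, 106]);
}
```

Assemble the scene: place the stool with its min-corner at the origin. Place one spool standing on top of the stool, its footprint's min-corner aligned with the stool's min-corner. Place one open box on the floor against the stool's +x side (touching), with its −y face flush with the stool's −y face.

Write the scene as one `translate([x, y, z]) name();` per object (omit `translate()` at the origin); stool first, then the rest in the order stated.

stool();
translate([0, 0, 432]) spool();
translate([331, 0, 0]) open_box();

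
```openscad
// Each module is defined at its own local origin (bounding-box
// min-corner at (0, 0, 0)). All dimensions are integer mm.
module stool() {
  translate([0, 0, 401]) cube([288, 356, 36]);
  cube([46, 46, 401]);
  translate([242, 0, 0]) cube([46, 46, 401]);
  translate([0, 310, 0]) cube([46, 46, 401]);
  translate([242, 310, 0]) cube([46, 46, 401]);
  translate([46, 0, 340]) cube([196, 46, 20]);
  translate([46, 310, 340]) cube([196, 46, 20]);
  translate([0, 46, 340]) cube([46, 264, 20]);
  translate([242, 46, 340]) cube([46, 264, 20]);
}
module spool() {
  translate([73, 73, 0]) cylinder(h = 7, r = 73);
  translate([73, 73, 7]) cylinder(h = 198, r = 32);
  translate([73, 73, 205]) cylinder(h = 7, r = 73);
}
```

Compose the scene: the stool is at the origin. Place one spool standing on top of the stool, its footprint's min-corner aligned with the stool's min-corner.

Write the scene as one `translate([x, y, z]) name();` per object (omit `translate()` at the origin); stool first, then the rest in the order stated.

stool();
translate([0, 0, 437]) spool();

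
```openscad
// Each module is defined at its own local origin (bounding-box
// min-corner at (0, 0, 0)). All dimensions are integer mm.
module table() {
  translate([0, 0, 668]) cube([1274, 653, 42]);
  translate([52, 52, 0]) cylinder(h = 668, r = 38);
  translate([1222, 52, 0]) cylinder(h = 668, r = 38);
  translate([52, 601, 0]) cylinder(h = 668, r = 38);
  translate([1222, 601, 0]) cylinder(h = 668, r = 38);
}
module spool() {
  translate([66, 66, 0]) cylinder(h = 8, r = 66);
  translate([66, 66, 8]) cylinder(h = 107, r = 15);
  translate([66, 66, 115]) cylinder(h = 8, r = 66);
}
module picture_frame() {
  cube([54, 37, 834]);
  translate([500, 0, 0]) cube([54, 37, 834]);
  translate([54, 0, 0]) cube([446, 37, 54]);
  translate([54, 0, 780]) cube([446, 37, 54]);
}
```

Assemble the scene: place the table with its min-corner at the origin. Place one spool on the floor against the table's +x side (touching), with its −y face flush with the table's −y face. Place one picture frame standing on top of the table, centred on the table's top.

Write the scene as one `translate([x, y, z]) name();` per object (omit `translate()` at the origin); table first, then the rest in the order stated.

table();
translate([1274, 0, 0]) spool();
translate([360, 308, 710]) picture_frame();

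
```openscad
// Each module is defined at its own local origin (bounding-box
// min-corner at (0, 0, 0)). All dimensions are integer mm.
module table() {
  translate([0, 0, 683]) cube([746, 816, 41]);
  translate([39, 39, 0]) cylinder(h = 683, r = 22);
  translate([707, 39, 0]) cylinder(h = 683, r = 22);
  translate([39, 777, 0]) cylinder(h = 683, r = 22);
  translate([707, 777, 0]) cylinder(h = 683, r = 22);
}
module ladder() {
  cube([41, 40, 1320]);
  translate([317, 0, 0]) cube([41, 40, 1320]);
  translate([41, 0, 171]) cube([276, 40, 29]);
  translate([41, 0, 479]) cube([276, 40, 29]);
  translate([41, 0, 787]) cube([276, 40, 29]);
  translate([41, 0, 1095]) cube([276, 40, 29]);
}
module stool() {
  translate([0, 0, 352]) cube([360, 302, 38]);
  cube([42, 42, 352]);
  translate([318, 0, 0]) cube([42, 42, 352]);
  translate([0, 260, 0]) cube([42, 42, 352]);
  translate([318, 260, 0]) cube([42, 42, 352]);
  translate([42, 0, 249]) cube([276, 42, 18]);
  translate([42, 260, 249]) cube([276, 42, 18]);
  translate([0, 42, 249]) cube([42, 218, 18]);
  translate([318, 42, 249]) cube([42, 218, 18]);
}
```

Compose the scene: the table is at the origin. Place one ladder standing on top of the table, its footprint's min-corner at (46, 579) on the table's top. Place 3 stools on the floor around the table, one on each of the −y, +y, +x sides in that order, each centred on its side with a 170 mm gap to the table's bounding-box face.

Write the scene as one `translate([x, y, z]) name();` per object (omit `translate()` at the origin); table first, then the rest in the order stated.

table();
translate([46, 579, 724]) ladder();
translate([193, -472, 0]) stool();
translate([193, 986, 0]) stool();
translate([916, 257, 0]) stool();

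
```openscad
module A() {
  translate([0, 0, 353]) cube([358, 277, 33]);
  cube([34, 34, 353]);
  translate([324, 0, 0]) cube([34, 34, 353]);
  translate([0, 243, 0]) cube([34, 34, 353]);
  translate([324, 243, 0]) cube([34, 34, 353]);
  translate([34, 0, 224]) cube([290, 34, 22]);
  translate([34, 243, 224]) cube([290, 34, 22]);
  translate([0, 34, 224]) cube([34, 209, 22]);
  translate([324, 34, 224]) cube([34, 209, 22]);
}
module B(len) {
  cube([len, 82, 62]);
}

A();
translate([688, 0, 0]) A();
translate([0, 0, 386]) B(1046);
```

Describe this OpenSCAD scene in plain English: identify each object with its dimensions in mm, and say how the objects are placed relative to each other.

A is a four-legged stool. The seat is a 358×277×33 mm slab whose top surface is at z = 386 mm; four square legs, each 34×34 mm in cross-section, run from the floor (z = 0) to the underside of the seat, each flush with a corner of the seat. Four stretchers, 34 mm wide and 22 mm tall, connect adjacent legs with their undersides at z = 224 mm, each running between the inner faces of the legs it joins and aligned with the legs' outer faces on the other axis.

B is a rectangular beam 1046 mm long (x), 82 mm deep (y), 62 mm thick (z).

The beam spans the tops of two stools placed 330 mm apart, resting at z = 386 mm.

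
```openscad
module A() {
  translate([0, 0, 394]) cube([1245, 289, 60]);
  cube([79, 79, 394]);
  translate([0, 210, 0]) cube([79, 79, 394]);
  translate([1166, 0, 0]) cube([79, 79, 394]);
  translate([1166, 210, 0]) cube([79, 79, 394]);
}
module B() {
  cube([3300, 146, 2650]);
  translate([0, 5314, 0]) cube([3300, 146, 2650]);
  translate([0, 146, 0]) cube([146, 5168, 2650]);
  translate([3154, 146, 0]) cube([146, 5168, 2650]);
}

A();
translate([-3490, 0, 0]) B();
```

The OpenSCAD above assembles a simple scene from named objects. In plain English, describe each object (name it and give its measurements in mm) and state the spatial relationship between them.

A is a long wooden bench with a 1245 mm (x) × 289 mm (y) seat, 60 mm thick, its top surface 454 mm above the floor. Four 79 mm square legs at the seat corners, flush with the edges, run from z = 0 to the seat underside.

B is a box-shaped house frame (walls only): outside footprint 3300×5460 mm, wall height 2650 mm, wall thickness 146 mm. The two y-facing walls run the full x-width; the two x-facing walls fit between the inner faces of the y-facing walls.

The house frame is on the floor beside the bench on its −x side.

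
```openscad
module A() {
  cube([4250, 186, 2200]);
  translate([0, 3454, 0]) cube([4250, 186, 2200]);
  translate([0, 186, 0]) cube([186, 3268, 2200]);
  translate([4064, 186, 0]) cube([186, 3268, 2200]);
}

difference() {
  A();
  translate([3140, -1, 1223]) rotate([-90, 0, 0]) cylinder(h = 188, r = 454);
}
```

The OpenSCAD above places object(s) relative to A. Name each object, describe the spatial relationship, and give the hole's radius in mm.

The subtracted cylinder has r = 454 mm.

A is a house frame. The house frame has a circular hole through its front wall. The hole's radius is 454 mm.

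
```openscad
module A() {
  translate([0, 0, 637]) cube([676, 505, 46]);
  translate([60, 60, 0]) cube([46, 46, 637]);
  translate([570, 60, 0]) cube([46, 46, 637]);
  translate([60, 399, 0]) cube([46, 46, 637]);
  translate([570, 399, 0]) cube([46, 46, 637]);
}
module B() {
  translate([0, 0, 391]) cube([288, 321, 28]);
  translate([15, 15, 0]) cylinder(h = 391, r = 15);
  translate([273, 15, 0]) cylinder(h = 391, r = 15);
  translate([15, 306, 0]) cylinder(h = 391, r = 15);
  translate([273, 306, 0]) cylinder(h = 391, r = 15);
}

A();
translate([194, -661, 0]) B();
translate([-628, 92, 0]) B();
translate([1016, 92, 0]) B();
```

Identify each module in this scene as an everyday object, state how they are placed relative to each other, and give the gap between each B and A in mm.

A is a table. B is a stool. Three stools sit around the table at the −y, −x, +x sides. The gap between each stool and the table is 340 mm.

Each stool's nearest face is 340 mm from the table's bounding box.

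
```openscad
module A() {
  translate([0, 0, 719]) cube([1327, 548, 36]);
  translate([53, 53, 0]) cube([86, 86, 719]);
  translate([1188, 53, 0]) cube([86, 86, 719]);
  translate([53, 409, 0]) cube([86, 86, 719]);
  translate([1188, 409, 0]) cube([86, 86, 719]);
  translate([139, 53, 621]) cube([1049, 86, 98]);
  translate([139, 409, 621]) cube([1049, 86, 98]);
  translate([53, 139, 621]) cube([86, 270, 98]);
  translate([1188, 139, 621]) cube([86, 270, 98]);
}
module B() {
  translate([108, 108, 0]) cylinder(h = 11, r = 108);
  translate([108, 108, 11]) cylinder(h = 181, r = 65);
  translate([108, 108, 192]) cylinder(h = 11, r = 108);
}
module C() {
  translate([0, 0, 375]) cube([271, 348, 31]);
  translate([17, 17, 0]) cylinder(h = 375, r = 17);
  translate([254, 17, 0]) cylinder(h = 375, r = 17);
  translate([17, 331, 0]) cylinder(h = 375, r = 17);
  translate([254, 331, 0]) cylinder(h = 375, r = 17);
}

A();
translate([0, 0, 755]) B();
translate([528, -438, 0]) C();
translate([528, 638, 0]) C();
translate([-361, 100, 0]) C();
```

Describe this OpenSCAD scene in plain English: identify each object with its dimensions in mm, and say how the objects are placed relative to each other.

A is a table with a 1327×548 mm rectangular top, 36 mm thick, top surface at z = 755 mm, supported by four 86×86 mm square legs, each inset 53 mm from the nearest pair of top edges, running from the floor. Four apron rails, 86 mm thick and 98 mm tall, run between adjacent legs with their top edges flush with the underside of the top and their outer faces flush with the legs' outer faces.

B is a spool: two coaxial disc flanges of radius 108 mm and thickness 11 mm, joined by a core cylinder of radius 65 mm and height 181 mm. The lower flange rests on z = 0 and the three cylinders share a vertical axis.

C is a four-legged stool. The seat is a 271×348×31 mm slab whose top surface is at z = 406 mm; four round legs, each 34 mm in diameter, run from the floor (z = 0) to the underside of the seat, each leg's axis is inset half a diameter from the nearest pair of seat edges (so the leg's bounding box is flush with the corner).

The spool is on top of the table. Three stools sit around the table at the −y, +y, −x sides.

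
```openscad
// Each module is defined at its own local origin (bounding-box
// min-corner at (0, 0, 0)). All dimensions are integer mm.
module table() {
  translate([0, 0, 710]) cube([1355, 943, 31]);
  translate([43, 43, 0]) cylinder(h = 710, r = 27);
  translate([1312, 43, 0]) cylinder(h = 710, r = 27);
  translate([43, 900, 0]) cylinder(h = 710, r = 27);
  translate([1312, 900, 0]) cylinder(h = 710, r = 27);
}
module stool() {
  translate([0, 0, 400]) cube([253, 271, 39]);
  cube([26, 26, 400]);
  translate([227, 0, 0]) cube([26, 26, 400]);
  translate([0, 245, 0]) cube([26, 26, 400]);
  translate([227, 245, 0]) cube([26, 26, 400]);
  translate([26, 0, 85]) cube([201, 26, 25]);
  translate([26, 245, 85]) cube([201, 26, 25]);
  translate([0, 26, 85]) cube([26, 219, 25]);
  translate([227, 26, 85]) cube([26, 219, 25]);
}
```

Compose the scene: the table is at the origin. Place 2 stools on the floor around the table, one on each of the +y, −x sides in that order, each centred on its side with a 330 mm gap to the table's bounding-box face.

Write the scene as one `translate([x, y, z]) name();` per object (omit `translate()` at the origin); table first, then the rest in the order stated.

table();
translate([551, 1273, 0]) stool();
translate([-583, 336, 0]) stool();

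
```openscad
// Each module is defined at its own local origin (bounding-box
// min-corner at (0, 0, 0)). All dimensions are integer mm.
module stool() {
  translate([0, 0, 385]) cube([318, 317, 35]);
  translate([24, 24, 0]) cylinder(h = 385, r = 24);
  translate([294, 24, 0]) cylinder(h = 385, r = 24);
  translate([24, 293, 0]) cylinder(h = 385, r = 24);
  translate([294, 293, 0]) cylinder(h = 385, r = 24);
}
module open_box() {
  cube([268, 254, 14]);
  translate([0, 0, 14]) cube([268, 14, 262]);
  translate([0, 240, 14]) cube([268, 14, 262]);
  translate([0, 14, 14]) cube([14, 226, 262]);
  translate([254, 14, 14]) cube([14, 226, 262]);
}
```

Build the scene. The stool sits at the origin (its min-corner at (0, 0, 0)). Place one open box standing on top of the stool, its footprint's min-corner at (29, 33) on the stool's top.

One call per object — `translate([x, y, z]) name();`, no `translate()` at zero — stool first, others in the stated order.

stool();
translate([29, 33, 420]) open_box();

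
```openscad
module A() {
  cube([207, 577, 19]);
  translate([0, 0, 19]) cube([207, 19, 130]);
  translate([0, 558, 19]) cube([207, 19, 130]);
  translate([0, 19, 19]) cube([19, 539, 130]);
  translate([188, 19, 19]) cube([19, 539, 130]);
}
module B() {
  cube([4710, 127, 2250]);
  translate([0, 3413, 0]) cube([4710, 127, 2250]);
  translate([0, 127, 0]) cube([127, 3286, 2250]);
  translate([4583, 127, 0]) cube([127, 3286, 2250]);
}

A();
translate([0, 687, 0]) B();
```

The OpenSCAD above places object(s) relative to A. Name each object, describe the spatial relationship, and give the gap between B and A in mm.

A is an open box. B is a house frame. The house frame is on the floor beside the open box on its +y side. The gap between the house frame and the open box is 110 mm.

The house frame's nearest face is 110 mm from the open box's +y face.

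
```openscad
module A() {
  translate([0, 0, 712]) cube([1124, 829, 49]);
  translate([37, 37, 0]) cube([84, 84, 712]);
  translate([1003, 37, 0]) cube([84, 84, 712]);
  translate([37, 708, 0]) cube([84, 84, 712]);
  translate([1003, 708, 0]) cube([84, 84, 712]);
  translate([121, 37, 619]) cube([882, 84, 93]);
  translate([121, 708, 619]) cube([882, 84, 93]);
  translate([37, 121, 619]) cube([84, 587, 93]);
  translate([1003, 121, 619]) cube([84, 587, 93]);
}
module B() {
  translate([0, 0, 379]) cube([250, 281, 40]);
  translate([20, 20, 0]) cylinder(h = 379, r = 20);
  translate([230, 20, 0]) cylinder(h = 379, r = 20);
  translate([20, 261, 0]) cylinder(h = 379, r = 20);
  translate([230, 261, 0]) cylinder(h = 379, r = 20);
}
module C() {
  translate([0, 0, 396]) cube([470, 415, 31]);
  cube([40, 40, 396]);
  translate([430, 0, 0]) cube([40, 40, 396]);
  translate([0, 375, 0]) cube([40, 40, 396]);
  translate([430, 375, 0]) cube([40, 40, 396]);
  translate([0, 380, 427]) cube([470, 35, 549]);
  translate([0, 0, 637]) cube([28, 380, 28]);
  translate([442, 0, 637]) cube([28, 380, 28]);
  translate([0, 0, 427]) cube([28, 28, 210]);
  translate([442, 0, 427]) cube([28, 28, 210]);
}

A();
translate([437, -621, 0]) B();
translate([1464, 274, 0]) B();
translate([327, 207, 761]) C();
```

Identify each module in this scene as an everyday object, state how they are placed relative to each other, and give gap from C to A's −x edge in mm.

The chair's min-x is at 327; the table's min-x is 0; gap = 327 mm.

A is a table. B is a stool. C is a chair. Two stools sit around the table at the −y, +x sides. The chair is on top of the table, centred. The gap from the chair to the table's −x edge is 327 mm.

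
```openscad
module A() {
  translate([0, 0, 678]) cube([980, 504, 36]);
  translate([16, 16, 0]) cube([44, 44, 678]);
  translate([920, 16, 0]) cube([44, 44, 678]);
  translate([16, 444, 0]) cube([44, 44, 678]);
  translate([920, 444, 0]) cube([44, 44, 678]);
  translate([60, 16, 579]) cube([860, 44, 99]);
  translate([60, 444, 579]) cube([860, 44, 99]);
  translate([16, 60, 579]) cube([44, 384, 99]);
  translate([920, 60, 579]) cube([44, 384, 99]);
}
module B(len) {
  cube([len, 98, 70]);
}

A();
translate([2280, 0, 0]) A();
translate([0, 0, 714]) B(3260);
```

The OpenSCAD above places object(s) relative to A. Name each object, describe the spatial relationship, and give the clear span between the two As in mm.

A is a table. B is a beam. A beam spans the tops of two tables. The clear span between the two tables is 1300 mm.

Second table starts at x = 2280; first ends at x = 980; clear span = 2280 − 980 = 1300 mm.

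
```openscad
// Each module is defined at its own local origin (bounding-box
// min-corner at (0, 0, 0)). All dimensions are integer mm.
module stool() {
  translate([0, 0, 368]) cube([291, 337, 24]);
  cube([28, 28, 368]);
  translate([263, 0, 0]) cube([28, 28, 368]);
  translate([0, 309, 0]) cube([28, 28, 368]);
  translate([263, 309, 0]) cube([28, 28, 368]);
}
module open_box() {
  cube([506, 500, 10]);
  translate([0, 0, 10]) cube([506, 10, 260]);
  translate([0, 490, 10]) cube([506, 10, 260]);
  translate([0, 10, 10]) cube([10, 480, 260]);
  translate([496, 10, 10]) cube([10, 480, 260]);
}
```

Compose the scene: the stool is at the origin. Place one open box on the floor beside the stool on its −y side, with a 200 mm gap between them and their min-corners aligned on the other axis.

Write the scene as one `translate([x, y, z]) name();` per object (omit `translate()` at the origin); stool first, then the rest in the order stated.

stool();
translate([0, -700, 0]) open_box();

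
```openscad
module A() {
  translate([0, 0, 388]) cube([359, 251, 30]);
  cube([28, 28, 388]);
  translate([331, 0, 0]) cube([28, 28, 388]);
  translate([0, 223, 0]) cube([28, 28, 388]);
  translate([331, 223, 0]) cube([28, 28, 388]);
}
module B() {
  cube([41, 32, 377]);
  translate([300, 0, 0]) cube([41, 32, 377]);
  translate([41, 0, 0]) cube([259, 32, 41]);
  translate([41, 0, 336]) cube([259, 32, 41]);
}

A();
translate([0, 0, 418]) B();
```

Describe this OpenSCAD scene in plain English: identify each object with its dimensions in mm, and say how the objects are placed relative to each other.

A is a simple wooden stool: a rectangular seat 359 mm (x) by 251 mm (y), 30 mm thick, top face at z = 418 mm, on four square legs, each 28×28 mm in cross-section. The legs rest on z = 0, each flush with a corner of the seat.

B is a picture frame with a 259×295 mm rectangular opening (x by z) and a uniform 41 mm border on every side. Frame depth is 32 mm along y. It is built from two vertical stiles running the full outside height and two horizontal rails spanning the gap between the stiles.

The picture frame is on top of the stool.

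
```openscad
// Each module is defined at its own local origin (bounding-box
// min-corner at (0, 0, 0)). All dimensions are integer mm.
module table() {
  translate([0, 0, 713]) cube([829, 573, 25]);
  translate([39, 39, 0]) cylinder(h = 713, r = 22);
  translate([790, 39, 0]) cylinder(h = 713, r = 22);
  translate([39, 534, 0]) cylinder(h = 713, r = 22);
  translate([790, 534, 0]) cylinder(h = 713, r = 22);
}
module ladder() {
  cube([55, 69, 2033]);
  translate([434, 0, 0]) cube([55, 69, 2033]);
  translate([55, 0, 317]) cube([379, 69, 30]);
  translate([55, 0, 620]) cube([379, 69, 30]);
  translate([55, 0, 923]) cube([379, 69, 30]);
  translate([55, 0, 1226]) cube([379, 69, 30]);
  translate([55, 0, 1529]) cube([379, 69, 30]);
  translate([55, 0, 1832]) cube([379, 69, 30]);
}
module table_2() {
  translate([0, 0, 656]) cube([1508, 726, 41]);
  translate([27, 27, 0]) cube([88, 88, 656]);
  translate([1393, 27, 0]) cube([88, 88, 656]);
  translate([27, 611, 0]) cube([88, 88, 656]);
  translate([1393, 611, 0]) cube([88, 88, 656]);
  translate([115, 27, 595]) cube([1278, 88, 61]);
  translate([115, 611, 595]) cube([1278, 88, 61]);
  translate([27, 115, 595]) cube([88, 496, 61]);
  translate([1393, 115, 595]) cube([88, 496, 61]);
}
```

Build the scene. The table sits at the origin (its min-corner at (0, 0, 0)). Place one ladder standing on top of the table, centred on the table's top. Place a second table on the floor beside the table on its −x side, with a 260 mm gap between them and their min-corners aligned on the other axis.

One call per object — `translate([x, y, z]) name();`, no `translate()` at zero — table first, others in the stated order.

table();
translate([170, 252, 738]) ladder();
translate([-1768, 0, 0]) table_2();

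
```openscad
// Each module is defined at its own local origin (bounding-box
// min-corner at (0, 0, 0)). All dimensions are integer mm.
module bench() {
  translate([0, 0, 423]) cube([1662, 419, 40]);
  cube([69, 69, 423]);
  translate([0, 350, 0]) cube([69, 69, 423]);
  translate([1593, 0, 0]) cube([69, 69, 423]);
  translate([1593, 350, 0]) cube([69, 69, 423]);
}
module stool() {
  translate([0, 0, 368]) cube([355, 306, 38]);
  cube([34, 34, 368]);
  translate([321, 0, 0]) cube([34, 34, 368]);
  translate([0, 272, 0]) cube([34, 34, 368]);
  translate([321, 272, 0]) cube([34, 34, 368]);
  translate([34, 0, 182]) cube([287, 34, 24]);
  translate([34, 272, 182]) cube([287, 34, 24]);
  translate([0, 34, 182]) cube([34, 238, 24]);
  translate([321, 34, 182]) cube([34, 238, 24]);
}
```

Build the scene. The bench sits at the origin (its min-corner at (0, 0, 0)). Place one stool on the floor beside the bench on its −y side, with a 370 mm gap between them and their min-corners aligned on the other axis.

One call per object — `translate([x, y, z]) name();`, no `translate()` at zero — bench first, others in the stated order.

bench();
translate([0, -676, 0]) stool();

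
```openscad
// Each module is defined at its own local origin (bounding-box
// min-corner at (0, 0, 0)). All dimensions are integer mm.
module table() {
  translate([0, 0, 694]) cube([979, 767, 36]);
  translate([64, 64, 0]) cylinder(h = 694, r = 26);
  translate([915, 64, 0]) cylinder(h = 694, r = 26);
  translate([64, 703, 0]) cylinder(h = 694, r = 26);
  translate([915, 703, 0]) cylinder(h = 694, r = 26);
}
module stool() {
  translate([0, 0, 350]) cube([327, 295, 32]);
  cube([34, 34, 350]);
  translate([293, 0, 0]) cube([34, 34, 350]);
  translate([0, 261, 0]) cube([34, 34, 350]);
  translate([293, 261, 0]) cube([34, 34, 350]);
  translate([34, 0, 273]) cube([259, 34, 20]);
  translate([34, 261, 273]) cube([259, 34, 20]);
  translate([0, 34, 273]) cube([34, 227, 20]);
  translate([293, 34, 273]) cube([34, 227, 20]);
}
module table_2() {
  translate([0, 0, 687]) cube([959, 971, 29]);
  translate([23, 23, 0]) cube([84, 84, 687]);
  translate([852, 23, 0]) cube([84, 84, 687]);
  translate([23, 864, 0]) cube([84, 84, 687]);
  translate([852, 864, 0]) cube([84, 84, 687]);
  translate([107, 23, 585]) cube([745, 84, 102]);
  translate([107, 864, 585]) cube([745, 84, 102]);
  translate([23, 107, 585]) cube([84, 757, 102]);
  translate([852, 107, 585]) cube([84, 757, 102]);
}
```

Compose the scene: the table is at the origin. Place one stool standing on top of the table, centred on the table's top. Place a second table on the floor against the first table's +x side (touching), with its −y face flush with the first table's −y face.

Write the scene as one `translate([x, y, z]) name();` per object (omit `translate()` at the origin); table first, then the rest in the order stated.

table();
translate([326, 236, 730]) stool();
translate([979, 0, 0]) table_2();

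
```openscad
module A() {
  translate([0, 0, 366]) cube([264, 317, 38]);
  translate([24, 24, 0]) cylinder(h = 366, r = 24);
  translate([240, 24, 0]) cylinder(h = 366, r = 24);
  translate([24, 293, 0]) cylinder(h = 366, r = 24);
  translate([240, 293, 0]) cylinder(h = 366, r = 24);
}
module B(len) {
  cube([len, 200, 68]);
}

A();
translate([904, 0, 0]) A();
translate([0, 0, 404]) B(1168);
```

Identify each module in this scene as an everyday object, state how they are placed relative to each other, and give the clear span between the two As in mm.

Second stool starts at x = 904; first ends at x = 264; clear span = 904 − 264 = 640 mm.

A is a stool. B is a beam. A beam spans the tops of two stools. The clear span between the two stools is 640 mm.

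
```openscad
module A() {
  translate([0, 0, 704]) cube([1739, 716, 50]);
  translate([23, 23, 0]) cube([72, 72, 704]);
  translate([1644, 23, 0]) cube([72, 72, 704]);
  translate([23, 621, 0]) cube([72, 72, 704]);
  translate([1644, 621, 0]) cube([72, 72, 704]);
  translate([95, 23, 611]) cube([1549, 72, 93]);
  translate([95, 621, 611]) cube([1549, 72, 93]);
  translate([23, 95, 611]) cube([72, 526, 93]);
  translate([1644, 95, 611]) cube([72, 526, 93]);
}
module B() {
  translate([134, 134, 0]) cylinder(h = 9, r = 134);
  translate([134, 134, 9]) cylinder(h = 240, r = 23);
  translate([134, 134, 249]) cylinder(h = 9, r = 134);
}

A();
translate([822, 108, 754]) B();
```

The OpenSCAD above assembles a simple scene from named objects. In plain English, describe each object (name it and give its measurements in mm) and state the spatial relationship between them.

A is a rectangular dining table. The top is 1739×716×50 mm with its upper surface at z = 754 mm. It stands on four 72×72 mm square legs, each inset 23 mm from the nearest pair of top edges, running from the floor to the underside of the top. Four apron rails, 72 mm thick and 93 mm tall, run between adjacent legs with their top edges flush with the underside of the top and their outer faces flush with the legs' outer faces.

B is a spool: two coaxial disc flanges of radius 134 mm and thickness 9 mm, joined by a core cylinder of radius 23 mm and height 240 mm. The lower flange rests on z = 0 and the three cylinders share a vertical axis.

The spool is on top of the table.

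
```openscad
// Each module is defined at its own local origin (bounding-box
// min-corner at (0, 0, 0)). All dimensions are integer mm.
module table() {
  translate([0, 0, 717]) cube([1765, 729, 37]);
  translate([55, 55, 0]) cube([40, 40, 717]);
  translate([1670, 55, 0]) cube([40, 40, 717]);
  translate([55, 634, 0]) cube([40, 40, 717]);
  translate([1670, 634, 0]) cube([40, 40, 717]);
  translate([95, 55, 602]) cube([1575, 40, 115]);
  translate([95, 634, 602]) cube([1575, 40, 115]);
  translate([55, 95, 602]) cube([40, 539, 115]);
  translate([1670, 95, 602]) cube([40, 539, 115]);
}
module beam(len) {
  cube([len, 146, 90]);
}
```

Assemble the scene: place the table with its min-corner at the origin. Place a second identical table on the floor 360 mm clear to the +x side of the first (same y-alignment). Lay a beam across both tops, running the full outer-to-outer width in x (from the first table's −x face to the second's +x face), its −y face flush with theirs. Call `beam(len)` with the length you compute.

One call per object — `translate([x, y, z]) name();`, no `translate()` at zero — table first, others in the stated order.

table();
translate([2125, 0, 0]) table();
translate([0, 0, 754]) beam(3890);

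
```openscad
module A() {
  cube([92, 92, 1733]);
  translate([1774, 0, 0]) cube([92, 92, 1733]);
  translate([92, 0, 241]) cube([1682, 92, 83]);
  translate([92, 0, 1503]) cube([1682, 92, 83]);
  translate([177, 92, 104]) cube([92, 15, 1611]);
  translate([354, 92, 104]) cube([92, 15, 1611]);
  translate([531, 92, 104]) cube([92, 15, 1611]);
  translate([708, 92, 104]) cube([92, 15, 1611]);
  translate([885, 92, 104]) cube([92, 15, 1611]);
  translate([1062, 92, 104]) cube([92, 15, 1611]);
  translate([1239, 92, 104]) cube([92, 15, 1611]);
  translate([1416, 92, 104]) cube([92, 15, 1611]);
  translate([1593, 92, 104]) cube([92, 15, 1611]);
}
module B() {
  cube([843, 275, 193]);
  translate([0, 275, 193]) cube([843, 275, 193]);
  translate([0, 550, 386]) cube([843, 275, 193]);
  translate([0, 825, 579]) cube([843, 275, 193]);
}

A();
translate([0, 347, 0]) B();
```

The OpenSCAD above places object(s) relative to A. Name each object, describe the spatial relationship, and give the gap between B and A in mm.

The staircase's nearest face is 240 mm from the fence section's +y face.

A is a fence section. B is a staircase. The staircase is on the floor beside the fence section on its +y side. The gap between the staircase and the fence section is 240 mm.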